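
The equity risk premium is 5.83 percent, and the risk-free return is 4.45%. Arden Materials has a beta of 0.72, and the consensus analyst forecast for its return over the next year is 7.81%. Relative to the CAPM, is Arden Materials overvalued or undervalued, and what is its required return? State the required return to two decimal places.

Overvalued; required return 8.65%

Required return = R_f + β·MRP = 4.45% + 0.72 × 5.83% = 8.65%
Forecast 7.81% < required 8.65% → the stock plots below the SML → overvalued.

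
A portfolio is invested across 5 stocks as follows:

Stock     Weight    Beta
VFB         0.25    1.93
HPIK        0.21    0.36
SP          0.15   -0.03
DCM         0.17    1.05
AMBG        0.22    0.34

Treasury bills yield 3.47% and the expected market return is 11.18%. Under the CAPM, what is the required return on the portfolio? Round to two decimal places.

9.69%

β_P = Σ w_i β_i = 0.25×1.93 + 0.21×0.36 + 0.15×-0.03 + 0.17×1.05 + 0.22×0.34 = 0.8069
MRP = 11.18% − 3.47% = 7.71%
E(R_P) = R_f + β_P × MRP = 3.47% + 0.8069 × 7.71% = 9.69%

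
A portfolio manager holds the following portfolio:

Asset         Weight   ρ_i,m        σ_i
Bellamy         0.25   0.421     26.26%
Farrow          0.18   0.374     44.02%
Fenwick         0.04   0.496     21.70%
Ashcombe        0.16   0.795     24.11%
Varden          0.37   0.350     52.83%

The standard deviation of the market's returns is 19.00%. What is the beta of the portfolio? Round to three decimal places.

β_Bellamy = 0.421 × 26.26% / 19.00% = 0.5819
β_Farrow = 0.374 × 44.02% / 19.00% = 0.8665
β_Fenwick = 0.496 × 21.70% / 19.00% = 0.5665
β_Ashcombe = 0.795 × 24.11% / 19.00% = 1.0088
β_Varden = 0.350 × 52.83% / 19.00% = 0.9732
β_P = Σ w_i β_i = 0.25×0.5819 + 0.18×0.8665 + 0.04×0.5665 + 0.16×1.0088 + 0.37×0.9732 = 0.8456

0.846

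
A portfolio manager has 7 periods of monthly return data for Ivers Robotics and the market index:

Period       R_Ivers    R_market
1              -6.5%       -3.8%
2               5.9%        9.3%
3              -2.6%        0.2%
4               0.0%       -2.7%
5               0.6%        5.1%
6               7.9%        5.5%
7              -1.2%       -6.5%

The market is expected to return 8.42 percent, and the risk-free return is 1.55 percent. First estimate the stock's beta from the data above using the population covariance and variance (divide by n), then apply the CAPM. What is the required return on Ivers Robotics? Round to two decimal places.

6.00%

Mean R_i = (-6.5 + 5.9 − 2.6 + 0.0 + 0.6 + 7.9 − 1.2) / 7 = 0.5857%
Mean R_m = (-3.8 + 9.3 + 0.2 − 2.7 + 5.1 + 5.5 − 6.5) / 7 = 1.0143%
Σ(R_i − R̄_i)(R_m − R̄_m) = 129.2014  ⇒  Cov = 129.2014 / 7 = 18.4573
Σ(R_m − R̄_m)² = 199.5686  ⇒  Var(R_m) = 199.5686 / 7 = 28.5098
β = Cov / Var(R_m) = 18.4573 / 28.5098 = 0.6474
MRP = 8.42% − 1.55% = 6.87%
E(R) = R_f + β × MRP = 1.55% + 0.6474 × 6.87% = 6.00%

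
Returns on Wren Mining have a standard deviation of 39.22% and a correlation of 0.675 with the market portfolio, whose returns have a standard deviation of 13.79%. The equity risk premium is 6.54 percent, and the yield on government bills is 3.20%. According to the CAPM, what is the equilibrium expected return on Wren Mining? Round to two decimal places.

15.76%

β = ρ × σ_i / σ_m = 0.675 × 39.22% / 13.79% = 1.9198
E(R) = 3.20% + 1.9198 × 6.54% = 15.76%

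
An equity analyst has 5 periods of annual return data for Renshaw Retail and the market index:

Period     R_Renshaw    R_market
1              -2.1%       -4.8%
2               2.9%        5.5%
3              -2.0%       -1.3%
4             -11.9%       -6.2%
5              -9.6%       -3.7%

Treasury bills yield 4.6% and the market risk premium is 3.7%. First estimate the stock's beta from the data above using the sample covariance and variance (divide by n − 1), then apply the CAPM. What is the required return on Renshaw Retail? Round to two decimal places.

8.53%

Mean R_i = (-2.1 + 2.9 − 2.0 − 11.9 − 9.6) / 5 = -4.5400%
Mean R_m = (-4.8 + 5.5 − 1.3 − 6.2 − 3.7) / 5 = -2.1000%
Σ(R_i − R̄_i)(R_m − R̄_m) = 90.2600  ⇒  Cov = 90.2600 / 4 = 22.5650
Σ(R_m − R̄_m)² = 85.0600  ⇒  Var(R_m) = 85.0600 / 4 = 21.2650
β = Cov / Var(R_m) = 22.5650 / 21.2650 = 1.0611
E(R) = R_f + β × MRP = 4.6% + 1.0611 × 3.7% = 8.53%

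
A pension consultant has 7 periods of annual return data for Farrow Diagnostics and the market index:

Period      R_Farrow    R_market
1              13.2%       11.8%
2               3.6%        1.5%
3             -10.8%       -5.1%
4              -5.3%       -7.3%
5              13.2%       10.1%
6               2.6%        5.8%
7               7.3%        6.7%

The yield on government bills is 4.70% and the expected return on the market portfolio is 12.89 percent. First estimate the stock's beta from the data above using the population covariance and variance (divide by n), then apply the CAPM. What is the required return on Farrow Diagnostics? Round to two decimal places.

Mean R_i = (13.2 + 3.6 − 10.8 − 5.3 + 13.2 + 2.6 + 7.3) / 7 = 3.4000%
Mean R_m = (11.8 + 1.5 − 5.1 − 7.3 + 10.1 + 5.8 + 6.7) / 7 = 3.3571%
Σ(R_i − R̄_i)(R_m − R̄_m) = 372.3400  ⇒  Cov = 372.3400 / 7 = 53.1914
Σ(R_m − R̄_m)² = 322.4371  ⇒  Var(R_m) = 322.4371 / 7 = 46.0624
β = Cov / Var(R_m) = 53.1914 / 46.0624 = 1.1548
MRP = 12.89% − 4.70% = 8.19%
E(R) = R_f + β × MRP = 4.70% + 1.1548 × 8.19% = 14.16%

14.16%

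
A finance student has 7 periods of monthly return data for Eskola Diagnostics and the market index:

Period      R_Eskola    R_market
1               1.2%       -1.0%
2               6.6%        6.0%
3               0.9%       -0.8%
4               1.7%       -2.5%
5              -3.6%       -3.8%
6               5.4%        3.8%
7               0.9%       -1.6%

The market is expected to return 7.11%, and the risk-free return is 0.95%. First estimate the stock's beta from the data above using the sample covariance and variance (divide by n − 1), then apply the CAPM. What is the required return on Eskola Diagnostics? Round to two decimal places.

Mean R_i = (1.2 + 6.6 + 0.9 + 1.7 − 3.6 + 5.4 + 0.9) / 7 = 1.8714%
Mean R_m = (-1.0 + 6.0 − 0.8 − 2.5 − 3.8 + 3.8 − 1.6) / 7 = 0.0143%
Σ(R_i − R̄_i)(R_m − R̄_m) = 66.0029  ⇒  Cov = 66.0029 / 6 = 11.0005
Σ(R_m − R̄_m)² = 75.3286  ⇒  Var(R_m) = 75.3286 / 6 = 12.5548
β = Cov / Var(R_m) = 11.0005 / 12.5548 = 0.8762
MRP = 7.11% − 0.95% = 6.16%
E(R) = R_f + β × MRP = 0.95% + 0.8762 × 6.16% = 6.35%

6.35%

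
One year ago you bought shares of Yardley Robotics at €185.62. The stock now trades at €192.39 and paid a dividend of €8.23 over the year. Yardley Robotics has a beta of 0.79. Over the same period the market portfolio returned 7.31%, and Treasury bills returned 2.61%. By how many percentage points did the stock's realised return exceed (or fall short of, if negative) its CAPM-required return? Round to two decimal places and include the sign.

+1.76%

Realised HPR = (P1 + D1 − P0) / P0 = (192.39 + 8.23 − 185.62) / 185.62 = 15.00 / 185.62 = 8.0810%
MRP = 7.31% − 2.61% = 4.70%
CAPM required = R_f + β·MRP = 2.61% + 0.79 × 4.70% = 6.3230%
α = realised − required = 8.0810% − 6.3230% = +1.76%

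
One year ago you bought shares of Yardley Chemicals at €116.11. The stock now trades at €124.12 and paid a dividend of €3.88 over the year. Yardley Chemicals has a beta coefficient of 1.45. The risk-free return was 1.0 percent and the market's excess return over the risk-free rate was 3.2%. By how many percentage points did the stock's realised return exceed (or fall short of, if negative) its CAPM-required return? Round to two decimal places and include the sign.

+4.60%

Realised HPR = (P1 + D1 − P0) / P0 = (124.12 + 3.88 − 116.11) / 116.11 = 11.89 / 116.11 = 10.2403%
CAPM required = R_f + β·MRP = 1.0% + 1.45 × 3.2% = 5.6400%
α = realised − required = 10.2403% − 5.6400% = +4.60%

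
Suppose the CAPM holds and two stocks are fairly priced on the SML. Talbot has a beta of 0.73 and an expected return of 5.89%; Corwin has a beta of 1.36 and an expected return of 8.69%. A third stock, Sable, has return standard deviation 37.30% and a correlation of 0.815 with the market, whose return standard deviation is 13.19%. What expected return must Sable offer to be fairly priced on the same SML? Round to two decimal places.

MRP = (8.69% − 5.89%) / (1.36 − 0.73) = 4.4444%
R_f = 5.89% − 0.73 × 4.4444% = 2.6456%
β_Sable = ρ·σ_i/σ_m = 0.815 × 37.30 / 13.19 = 2.3047
E(R_Sable) = R_f + β × MRP = 2.6456% + 2.3047 × 4.4444% = 12.89%

12.89%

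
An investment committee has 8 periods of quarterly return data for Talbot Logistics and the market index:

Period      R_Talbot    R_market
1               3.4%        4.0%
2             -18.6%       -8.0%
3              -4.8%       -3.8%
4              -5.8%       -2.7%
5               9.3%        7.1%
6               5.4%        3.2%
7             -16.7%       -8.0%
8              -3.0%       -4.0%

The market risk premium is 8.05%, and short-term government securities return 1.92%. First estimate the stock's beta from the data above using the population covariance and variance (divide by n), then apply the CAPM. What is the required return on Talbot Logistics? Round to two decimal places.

Mean R_i = (3.4 − 18.6 − 4.8 − 5.8 + 9.3 + 5.4 − 16.7 − 3.0) / 8 = -3.8500%
Mean R_m = (4.0 − 8.0 − 3.8 − 2.7 + 7.1 + 3.2 − 8.0 − 4.0) / 8 = -1.5250%
Σ(R_i − R̄_i)(R_m − R̄_m) = 378.2400  ⇒  Cov = 378.2400 / 8 = 47.2800
Σ(R_m − R̄_m)² = 223.7750  ⇒  Var(R_m) = 223.7750 / 8 = 27.9719
β = Cov / Var(R_m) = 47.2800 / 27.9719 = 1.6903
E(R) = R_f + β × MRP = 1.92% + 1.6903 × 8.05% = 15.53%

15.53%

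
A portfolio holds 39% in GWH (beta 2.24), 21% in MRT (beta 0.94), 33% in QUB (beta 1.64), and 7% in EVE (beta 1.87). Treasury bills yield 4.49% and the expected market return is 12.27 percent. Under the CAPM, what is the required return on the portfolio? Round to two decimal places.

β_P = Σ w_i β_i = 0.39×2.24 + 0.21×0.94 + 0.33×1.64 + 0.07×1.87 = 1.7431
MRP = 12.27% − 4.49% = 7.78%
E(R_P) = R_f + β_P × MRP = 4.49% + 1.7431 × 7.78% = 18.05%

18.05%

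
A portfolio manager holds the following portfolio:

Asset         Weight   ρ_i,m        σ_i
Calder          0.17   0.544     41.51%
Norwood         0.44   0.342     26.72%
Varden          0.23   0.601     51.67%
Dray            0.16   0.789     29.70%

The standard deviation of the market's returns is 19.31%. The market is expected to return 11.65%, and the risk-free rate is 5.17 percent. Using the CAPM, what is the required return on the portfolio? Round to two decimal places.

β_Calder = 0.544 × 41.51% / 19.31% = 1.1694
β_Norwood = 0.342 × 26.72% / 19.31% = 0.4732
β_Varden = 0.601 × 51.67% / 19.31% = 1.6082
β_Dray = 0.789 × 29.70% / 19.31% = 1.2135
β_P = Σ w_i β_i = 0.17×1.1694 + 0.44×0.4732 + 0.23×1.6082 + 0.16×1.2135 = 0.9711
MRP = 11.65% − 5.17% = 6.48%
E(R_P) = R_f + β_P × MRP = 5.17% + 0.9711 × 6.48% = 11.46%

11.46%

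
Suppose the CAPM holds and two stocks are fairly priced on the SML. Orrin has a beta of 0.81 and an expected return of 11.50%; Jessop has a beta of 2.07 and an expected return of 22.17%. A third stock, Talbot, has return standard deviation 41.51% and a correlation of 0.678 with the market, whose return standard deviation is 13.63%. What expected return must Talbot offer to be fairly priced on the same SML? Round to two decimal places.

MRP = (22.17% − 11.50%) / (2.07 − 0.81) = 8.4683%
R_f = 11.50% − 0.81 × 8.4683% = 4.6407%
β_Talbot = ρ·σ_i/σ_m = 0.678 × 41.51 / 13.63 = 2.0648
E(R_Talbot) = R_f + β × MRP = 4.6407% + 2.0648 × 8.4683% = 22.13%

22.13%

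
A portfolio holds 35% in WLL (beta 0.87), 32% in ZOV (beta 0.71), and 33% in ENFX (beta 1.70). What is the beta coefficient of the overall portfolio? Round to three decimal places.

β_P = Σ w_i β_i = 0.35×0.87 + 0.32×0.71 + 0.33×1.70 = 1.0927

1.093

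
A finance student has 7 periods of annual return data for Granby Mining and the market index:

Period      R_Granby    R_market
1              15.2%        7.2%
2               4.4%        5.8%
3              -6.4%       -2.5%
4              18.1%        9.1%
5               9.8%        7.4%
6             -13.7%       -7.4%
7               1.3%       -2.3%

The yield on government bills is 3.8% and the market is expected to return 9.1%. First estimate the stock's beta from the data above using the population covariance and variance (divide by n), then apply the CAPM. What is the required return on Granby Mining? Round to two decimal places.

Mean R_i = (15.2 + 4.4 − 6.4 + 18.1 + 9.8 − 13.7 + 1.3) / 7 = 4.1000%
Mean R_m = (7.2 + 5.8 − 2.5 + 9.1 + 7.4 − 7.4 − 2.3) / 7 = 2.4714%
Σ(R_i − R̄_i)(R_m − R̄_m) = 415.6500  ⇒  Cov = 415.6500 / 7 = 59.3786
Σ(R_m − R̄_m)² = 246.5943  ⇒  Var(R_m) = 246.5943 / 7 = 35.2278
β = Cov / Var(R_m) = 59.3786 / 35.2278 = 1.6856
MRP = 9.1% − 3.8% = 5.30%
E(R) = R_f + β × MRP = 3.8% + 1.6856 × 5.3% = 12.73%

12.73%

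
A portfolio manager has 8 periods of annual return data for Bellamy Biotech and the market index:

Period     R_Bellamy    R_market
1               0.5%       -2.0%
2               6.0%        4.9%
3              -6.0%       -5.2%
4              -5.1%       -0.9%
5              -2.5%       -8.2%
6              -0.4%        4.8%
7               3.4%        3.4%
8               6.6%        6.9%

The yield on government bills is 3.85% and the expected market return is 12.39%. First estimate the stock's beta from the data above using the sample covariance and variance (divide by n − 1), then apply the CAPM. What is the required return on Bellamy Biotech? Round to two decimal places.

Mean R_i = (0.5 + 6.0 − 6.0 − 5.1 − 2.5 − 0.4 + 3.4 + 6.6) / 8 = 0.3125%
Mean R_m = (-2.0 + 4.9 − 5.2 − 0.9 − 8.2 + 4.8 + 3.4 + 6.9) / 8 = 0.4625%
Σ(R_i − R̄_i)(R_m − R̄_m) = 138.7138  ⇒  Cov = 138.7138 / 7 = 19.8163
Σ(R_m − R̄_m)² = 203.5988  ⇒  Var(R_m) = 203.5988 / 7 = 29.0855
β = Cov / Var(R_m) = 19.8163 / 29.0855 = 0.6813
MRP = 12.39% − 3.85% = 8.54%
E(R) = R_f + β × MRP = 3.85% + 0.6813 × 8.54% = 9.67%

9.67%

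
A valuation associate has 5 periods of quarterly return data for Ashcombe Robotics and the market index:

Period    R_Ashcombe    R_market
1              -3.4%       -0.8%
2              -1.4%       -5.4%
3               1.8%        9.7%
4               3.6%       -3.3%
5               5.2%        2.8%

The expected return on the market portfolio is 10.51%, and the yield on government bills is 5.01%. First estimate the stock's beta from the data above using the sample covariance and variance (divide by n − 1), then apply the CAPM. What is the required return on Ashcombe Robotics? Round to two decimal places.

6.06%

Mean R_i = (-3.4 − 1.4 + 1.8 + 3.6 + 5.2) / 5 = 1.1600%
Mean R_m = (-0.8 − 5.4 + 9.7 − 3.3 + 2.8) / 5 = 0.6000%
Σ(R_i − R̄_i)(R_m − R̄_m) = 26.9400  ⇒  Cov = 26.9400 / 4 = 6.7350
Σ(R_m − R̄_m)² = 140.8200  ⇒  Var(R_m) = 140.8200 / 4 = 35.2050
β = Cov / Var(R_m) = 6.7350 / 35.2050 = 0.1913
MRP = 10.51% − 5.01% = 5.50%
E(R) = R_f + β × MRP = 5.01% + 0.1913 × 5.50% = 6.06%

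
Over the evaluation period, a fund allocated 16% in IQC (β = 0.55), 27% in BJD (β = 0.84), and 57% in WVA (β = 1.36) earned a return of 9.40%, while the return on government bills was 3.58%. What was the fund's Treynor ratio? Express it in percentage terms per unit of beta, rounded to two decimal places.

5.34%

β_P = 0.16×0.55 + 0.27×0.84 + 0.57×1.36 = 1.0900
Treynor = (R_P − R_f) / β_P = (9.40% − 3.58%) / 1.0900 = 5.82% / 1.0900 = 5.34%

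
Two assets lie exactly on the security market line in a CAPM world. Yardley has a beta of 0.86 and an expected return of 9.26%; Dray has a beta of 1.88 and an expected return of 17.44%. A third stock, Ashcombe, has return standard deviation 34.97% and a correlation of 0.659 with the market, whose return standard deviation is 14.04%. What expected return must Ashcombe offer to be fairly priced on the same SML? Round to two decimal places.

MRP = (17.44% − 9.26%) / (1.88 − 0.86) = 8.0196%
R_f = 9.26% − 0.86 × 8.0196% = 2.3631%
β_Ashcombe = ρ·σ_i/σ_m = 0.659 × 34.97 / 14.04 = 1.6414
E(R_Ashcombe) = R_f + β × MRP = 2.3631% + 1.6414 × 8.0196% = 15.53%

15.53%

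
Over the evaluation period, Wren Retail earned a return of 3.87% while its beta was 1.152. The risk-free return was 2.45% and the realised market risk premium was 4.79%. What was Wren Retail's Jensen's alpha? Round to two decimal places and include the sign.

-4.10%

CAPM benchmark = R_f + β(R_m − R_f) = 2.45% + 1.152 × 4.79% = 7.96808%
α = actual − benchmark = 3.87% − 7.96808% = -4.10%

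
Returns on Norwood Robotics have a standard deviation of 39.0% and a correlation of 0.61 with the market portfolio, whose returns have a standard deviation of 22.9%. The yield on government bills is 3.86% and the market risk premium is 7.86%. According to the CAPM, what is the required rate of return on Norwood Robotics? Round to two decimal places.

12.03%

β = ρ × σ_i / σ_m = 0.61 × 39.0% / 22.9% = 1.0389
E(R) = 3.86% + 1.0389 × 7.86% = 12.03%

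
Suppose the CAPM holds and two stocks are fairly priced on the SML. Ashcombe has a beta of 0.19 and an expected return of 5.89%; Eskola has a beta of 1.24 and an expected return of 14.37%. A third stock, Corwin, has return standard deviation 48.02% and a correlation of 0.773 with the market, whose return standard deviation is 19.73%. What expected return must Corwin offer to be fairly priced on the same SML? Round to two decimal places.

19.55%

MRP = (14.37% − 5.89%) / (1.24 − 0.19) = 8.0762%
R_f = 5.89% − 0.19 × 8.0762% = 4.3555%
β_Corwin = ρ·σ_i/σ_m = 0.773 × 48.02 / 19.73 = 1.8814
E(R_Corwin) = R_f + β × MRP = 4.3555% + 1.8814 × 8.0762% = 19.55%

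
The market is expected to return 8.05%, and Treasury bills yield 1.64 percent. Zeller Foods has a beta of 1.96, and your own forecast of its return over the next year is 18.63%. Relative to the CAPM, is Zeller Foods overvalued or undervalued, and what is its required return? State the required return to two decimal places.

Undervalued; required return 14.20%

MRP = 8.05% − 1.64% = 6.41%
Required return = R_f + β·MRP = 1.64% + 1.96 × 6.41% = 14.20%
Forecast 18.63% > required 14.20% → the stock plots above the SML → undervalued.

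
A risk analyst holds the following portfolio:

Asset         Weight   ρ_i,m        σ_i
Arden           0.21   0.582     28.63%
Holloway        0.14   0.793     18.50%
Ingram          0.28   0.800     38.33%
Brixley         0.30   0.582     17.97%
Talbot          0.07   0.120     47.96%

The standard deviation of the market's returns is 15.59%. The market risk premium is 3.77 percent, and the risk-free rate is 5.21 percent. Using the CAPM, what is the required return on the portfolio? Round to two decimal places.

β_Arden = 0.582 × 28.63% / 15.59% = 1.0688
β_Holloway = 0.793 × 18.50% / 15.59% = 0.9410
β_Ingram = 0.800 × 38.33% / 15.59% = 1.9669
β_Brixley = 0.582 × 17.97% / 15.59% = 0.6708
β_Talbot = 0.120 × 47.96% / 15.59% = 0.3692
β_P = Σ w_i β_i = 0.21×1.0688 + 0.14×0.9410 + 0.28×1.9669 + 0.30×0.6708 + 0.07×0.3692 = 1.1340
E(R_P) = R_f + β_P × MRP = 5.21% + 1.1340 × 3.77% = 9.49%

9.49%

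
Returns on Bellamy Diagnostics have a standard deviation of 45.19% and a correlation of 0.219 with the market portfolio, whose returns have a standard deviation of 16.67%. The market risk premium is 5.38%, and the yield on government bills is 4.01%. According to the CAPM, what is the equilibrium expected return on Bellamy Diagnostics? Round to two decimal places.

7.20%

β = ρ × σ_i / σ_m = 0.219 × 45.19% / 16.67% = 0.5937
E(R) = 4.01% + 0.5937 × 5.38% = 7.20%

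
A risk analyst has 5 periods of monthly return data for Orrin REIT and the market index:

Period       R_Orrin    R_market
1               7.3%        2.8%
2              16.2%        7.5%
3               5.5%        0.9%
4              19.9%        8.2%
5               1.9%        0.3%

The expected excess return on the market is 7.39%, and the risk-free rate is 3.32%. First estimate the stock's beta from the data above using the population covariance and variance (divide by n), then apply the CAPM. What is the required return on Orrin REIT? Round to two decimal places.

18.27%

Mean R_i = (7.3 + 16.2 + 5.5 + 19.9 + 1.9) / 5 = 10.1600%
Mean R_m = (2.8 + 7.5 + 0.9 + 8.2 + 0.3) / 5 = 3.9400%
Σ(R_i − R̄_i)(R_m − R̄_m) = 110.4880  ⇒  Cov = 110.4880 / 5 = 22.0976
Σ(R_m − R̄_m)² = 54.6120  ⇒  Var(R_m) = 54.6120 / 5 = 10.9224
β = Cov / Var(R_m) = 22.0976 / 10.9224 = 2.0231
E(R) = R_f + β × MRP = 3.32% + 2.0231 × 7.39% = 18.27%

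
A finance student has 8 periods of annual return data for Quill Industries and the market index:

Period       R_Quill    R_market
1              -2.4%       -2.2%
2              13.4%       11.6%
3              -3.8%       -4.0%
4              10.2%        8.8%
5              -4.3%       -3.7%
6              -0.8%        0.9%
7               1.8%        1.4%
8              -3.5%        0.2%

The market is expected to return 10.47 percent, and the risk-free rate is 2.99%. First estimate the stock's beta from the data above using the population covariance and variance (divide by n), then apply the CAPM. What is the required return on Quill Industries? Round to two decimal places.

11.69%

Mean R_i = (-2.4 + 13.4 − 3.8 + 10.2 − 4.3 − 0.8 + 1.8 − 3.5) / 8 = 1.3250%
Mean R_m = (-2.2 + 11.6 − 4.0 + 8.8 − 3.7 + 0.9 + 1.4 + 0.2) / 8 = 1.6250%
Σ(R_i − R̄_i)(R_m − R̄_m) = 265.4650  ⇒  Cov = 265.4650 / 8 = 33.1831
Σ(R_m − R̄_m)² = 228.2150  ⇒  Var(R_m) = 228.2150 / 8 = 28.5269
β = Cov / Var(R_m) = 33.1831 / 28.5269 = 1.1632
MRP = 10.47% − 2.99% = 7.48%
E(R) = R_f + β × MRP = 2.99% + 1.1632 × 7.48% = 11.69%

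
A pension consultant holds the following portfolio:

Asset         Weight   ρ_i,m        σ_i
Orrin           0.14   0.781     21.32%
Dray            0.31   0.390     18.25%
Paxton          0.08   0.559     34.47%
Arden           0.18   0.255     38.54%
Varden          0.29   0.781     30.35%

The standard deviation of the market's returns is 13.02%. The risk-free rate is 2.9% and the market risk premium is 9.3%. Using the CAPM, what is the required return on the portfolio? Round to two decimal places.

13.42%

β_Orrin = 0.781 × 21.32% / 13.02% = 1.2789
β_Dray = 0.390 × 18.25% / 13.02% = 0.5467
β_Paxton = 0.559 × 34.47% / 13.02% = 1.4799
β_Arden = 0.255 × 38.54% / 13.02% = 0.7548
β_Varden = 0.781 × 30.35% / 13.02% = 1.8205
β_P = Σ w_i β_i = 0.14×1.2789 + 0.31×0.5467 + 0.08×1.4799 + 0.18×0.7548 + 0.29×1.8205 = 1.1307
E(R_P) = R_f + β_P × MRP = 2.9% + 1.1307 × 9.3% = 13.42%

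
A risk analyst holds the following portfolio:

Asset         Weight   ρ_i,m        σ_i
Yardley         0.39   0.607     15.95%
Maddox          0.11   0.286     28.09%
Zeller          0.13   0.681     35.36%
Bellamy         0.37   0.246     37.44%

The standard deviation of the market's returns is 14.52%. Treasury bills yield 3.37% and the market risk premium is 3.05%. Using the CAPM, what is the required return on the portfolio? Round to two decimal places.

5.72%

β_Yardley = 0.607 × 15.95% / 14.52% = 0.6668
β_Maddox = 0.286 × 28.09% / 14.52% = 0.5533
β_Zeller = 0.681 × 35.36% / 14.52% = 1.6584
β_Bellamy = 0.246 × 37.44% / 14.52% = 0.6343
β_P = Σ w_i β_i = 0.39×0.6668 + 0.11×0.5533 + 0.13×1.6584 + 0.37×0.6343 = 0.7712
E(R_P) = R_f + β_P × MRP = 3.37% + 0.7712 × 3.05% = 5.72%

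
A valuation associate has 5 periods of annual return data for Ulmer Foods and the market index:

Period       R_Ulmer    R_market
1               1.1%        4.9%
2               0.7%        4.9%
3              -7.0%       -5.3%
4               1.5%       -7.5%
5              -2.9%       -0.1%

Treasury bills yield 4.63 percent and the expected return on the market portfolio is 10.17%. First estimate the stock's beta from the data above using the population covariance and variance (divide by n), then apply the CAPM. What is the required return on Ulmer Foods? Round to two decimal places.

5.94%

Mean R_i = (1.1 + 0.7 − 7.0 + 1.5 − 2.9) / 5 = -1.3200%
Mean R_m = (4.9 + 4.9 − 5.3 − 7.5 − 0.1) / 5 = -0.6200%
Σ(R_i − R̄_i)(R_m − R̄_m) = 30.8680  ⇒  Cov = 30.8680 / 5 = 6.1736
Σ(R_m − R̄_m)² = 130.4480  ⇒  Var(R_m) = 130.4480 / 5 = 26.0896
β = Cov / Var(R_m) = 6.1736 / 26.0896 = 0.2366
MRP = 10.17% − 4.63% = 5.54%
E(R) = R_f + β × MRP = 4.63% + 0.2366 × 5.54% = 5.94%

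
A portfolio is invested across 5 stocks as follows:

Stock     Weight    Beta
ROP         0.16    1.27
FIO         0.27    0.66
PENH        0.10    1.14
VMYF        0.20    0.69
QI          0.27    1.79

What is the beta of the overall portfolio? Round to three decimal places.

β_P = Σ w_i β_i = 0.16×1.27 + 0.27×0.66 + 0.10×1.14 + 0.20×0.69 + 0.27×1.79 = 1.1167

1.117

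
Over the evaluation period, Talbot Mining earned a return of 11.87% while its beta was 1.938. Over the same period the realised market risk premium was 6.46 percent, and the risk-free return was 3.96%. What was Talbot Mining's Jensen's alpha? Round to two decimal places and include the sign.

-4.61%

CAPM benchmark = R_f + β(R_m − R_f) = 3.96% + 1.938 × 6.46% = 16.47948%
α = actual − benchmark = 11.87% − 16.47948% = -4.61%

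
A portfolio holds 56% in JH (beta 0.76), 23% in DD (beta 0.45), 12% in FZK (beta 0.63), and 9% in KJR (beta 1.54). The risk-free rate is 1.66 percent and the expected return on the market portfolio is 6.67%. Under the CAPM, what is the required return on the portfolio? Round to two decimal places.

β_P = Σ w_i β_i = 0.56×0.76 + 0.23×0.45 + 0.12×0.63 + 0.09×1.54 = 0.7433
MRP = 6.67% − 1.66% = 5.01%
E(R_P) = R_f + β_P × MRP = 1.66% + 0.7433 × 5.01% = 5.38%

5.38%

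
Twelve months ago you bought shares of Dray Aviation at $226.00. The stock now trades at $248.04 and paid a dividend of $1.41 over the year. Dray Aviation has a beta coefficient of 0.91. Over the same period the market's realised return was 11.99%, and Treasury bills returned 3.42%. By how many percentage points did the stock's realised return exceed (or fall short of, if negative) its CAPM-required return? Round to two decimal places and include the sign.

Realised HPR = (P1 + D1 − P0) / P0 = (248.04 + 1.41 − 226.00) / 226.00 = 23.45 / 226.00 = 10.3761%
MRP = 11.99% − 3.42% = 8.57%
CAPM required = R_f + β·MRP = 3.42% + 0.91 × 8.57% = 11.2187%
α = realised − required = 10.3761% − 11.2187% = -0.84%

-0.84%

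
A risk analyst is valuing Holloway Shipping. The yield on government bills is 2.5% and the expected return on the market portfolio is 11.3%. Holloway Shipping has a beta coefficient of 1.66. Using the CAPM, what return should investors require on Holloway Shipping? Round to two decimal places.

Market risk premium = E(R_m) − R_f = 11.3% − 2.5% = 8.80%
E(R) = R_f + β × MRP = 2.5% + 1.66 × 8.8% = 17.11%

17.11%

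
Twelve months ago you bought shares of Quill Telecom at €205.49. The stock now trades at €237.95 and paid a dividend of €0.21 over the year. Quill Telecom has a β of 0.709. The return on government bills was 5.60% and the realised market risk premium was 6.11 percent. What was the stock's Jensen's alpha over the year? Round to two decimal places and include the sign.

Realised HPR = (P1 + D1 − P0) / P0 = (237.95 + 0.21 − 205.49) / 205.49 = 32.67 / 205.49 = 15.8986%
CAPM required = R_f + β·MRP = 5.60% + 0.709 × 6.11% = 9.93199%
α = realised − required = 15.8986% − 9.93199% = +5.97%

+5.97%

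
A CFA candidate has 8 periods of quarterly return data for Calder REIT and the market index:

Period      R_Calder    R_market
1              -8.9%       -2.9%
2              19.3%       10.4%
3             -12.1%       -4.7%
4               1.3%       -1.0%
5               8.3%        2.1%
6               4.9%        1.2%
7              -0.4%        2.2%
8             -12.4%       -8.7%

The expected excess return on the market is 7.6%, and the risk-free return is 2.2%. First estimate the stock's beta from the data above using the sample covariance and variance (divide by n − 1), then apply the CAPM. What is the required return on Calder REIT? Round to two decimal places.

16.08%

Mean R_i = (-8.9 + 19.3 − 12.1 + 1.3 + 8.3 + 4.9 − 0.4 − 12.4) / 8 = 0.0000%
Mean R_m = (-2.9 + 10.4 − 4.7 − 1.0 + 2.1 + 1.2 + 2.2 − 8.7) / 8 = -0.1750%
Σ(R_i − R̄_i)(R_m − R̄_m) = 412.4100  ⇒  Cov = 412.4100 / 7 = 58.9157
Σ(R_m − R̄_m)² = 225.7950  ⇒  Var(R_m) = 225.7950 / 7 = 32.2564
β = Cov / Var(R_m) = 58.9157 / 32.2564 = 1.8265
E(R) = R_f + β × MRP = 2.2% + 1.8265 × 7.6% = 16.08%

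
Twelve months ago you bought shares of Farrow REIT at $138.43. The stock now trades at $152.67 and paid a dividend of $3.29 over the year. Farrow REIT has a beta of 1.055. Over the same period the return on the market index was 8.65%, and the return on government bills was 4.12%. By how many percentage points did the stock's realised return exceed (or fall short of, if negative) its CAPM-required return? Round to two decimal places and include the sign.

+3.76%

Realised HPR = (P1 + D1 − P0) / P0 = (152.67 + 3.29 − 138.43) / 138.43 = 17.53 / 138.43 = 12.6634%
MRP = 8.65% − 4.12% = 4.53%
CAPM required = R_f + β·MRP = 4.12% + 1.055 × 4.53% = 8.89915%
α = realised − required = 12.6634% − 8.89915% = +3.76%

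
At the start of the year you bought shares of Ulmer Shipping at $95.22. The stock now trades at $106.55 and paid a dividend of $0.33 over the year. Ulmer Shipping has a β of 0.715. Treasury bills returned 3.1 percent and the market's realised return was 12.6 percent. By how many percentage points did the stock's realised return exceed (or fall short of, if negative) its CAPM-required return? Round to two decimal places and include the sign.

Realised HPR = (P1 + D1 − P0) / P0 = (106.55 + 0.33 − 95.22) / 95.22 = 11.66 / 95.22 = 12.2453%
MRP = 12.6% − 3.1% = 9.50%
CAPM required = R_f + β·MRP = 3.1% + 0.715 × 9.5% = 9.8925%
α = realised − required = 12.2453% − 9.8925% = +2.35%

+2.35%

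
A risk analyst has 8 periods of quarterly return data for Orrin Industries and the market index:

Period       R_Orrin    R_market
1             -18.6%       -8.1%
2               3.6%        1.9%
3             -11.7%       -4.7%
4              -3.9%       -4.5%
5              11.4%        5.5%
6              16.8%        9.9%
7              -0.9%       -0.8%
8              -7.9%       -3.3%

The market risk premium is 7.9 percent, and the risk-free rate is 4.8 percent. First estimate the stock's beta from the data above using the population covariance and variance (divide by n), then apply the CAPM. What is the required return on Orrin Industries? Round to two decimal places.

Mean R_i = (-18.6 + 3.6 − 11.7 − 3.9 + 11.4 + 16.8 − 0.9 − 7.9) / 8 = -1.4000%
Mean R_m = (-8.1 + 1.9 − 4.7 − 4.5 + 5.5 + 9.9 − 0.8 − 3.3) / 8 = -0.5125%
Σ(R_i − R̄_i)(R_m − R̄_m) = 480.1100  ⇒  Cov = 480.1100 / 8 = 60.0138
Σ(R_m − R̄_m)² = 249.2488  ⇒  Var(R_m) = 249.2488 / 8 = 31.1561
β = Cov / Var(R_m) = 60.0138 / 31.1561 = 1.9262
E(R) = R_f + β × MRP = 4.8% + 1.9262 × 7.9% = 20.02%

20.02%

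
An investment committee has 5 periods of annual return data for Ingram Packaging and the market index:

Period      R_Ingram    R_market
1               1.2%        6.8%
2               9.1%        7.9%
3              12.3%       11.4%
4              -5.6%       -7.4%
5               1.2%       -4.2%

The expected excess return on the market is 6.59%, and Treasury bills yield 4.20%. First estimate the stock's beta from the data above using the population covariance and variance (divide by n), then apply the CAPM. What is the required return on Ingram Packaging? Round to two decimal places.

9.20%

Mean R_i = (1.2 + 9.1 + 12.3 − 5.6 + 1.2) / 5 = 3.6400%
Mean R_m = (6.8 + 7.9 + 11.4 − 7.4 − 4.2) / 5 = 2.9000%
Σ(R_i − R̄_i)(R_m − R̄_m) = 203.8900  ⇒  Cov = 203.8900 / 5 = 40.7780
Σ(R_m − R̄_m)² = 268.9600  ⇒  Var(R_m) = 268.9600 / 5 = 53.7920
β = Cov / Var(R_m) = 40.7780 / 53.7920 = 0.7581
E(R) = R_f + β × MRP = 4.20% + 0.7581 × 6.59% = 9.20%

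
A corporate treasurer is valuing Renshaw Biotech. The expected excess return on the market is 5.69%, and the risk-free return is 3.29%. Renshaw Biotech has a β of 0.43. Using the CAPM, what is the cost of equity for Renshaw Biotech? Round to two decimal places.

5.74%

E(R) = R_f + β × MRP = 3.29% + 0.43 × 5.69% = 5.74%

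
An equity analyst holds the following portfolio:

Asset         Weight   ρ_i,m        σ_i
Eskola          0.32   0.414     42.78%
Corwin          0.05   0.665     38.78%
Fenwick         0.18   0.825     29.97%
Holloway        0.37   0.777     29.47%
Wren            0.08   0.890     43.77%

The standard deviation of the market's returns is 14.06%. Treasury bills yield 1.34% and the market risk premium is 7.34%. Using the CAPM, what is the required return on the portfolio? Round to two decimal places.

β_Eskola = 0.414 × 42.78% / 14.06% = 1.2597
β_Corwin = 0.665 × 38.78% / 14.06% = 1.8342
β_Fenwick = 0.825 × 29.97% / 14.06% = 1.7586
β_Holloway = 0.777 × 29.47% / 14.06% = 1.6286
β_Wren = 0.890 × 43.77% / 14.06% = 2.7706
β_P = Σ w_i β_i = 0.32×1.2597 + 0.05×1.8342 + 0.18×1.7586 + 0.37×1.6286 + 0.08×2.7706 = 1.6356
E(R_P) = R_f + β_P × MRP = 1.34% + 1.6356 × 7.34% = 13.35%

13.35%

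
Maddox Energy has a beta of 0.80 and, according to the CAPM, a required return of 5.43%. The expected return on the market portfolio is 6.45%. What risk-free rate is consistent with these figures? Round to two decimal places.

E(R) = R_f + β(E(R_m) − R_f) = R_f(1 − β) + β·E(R_m)
5.43% = R_f × (1 − 0.80) + 0.80 × 6.45%
5.43% = R_f × 0.20 + 5.1600%
R_f = (5.43% − 5.1600%) / 0.20 = 1.35%

1.35%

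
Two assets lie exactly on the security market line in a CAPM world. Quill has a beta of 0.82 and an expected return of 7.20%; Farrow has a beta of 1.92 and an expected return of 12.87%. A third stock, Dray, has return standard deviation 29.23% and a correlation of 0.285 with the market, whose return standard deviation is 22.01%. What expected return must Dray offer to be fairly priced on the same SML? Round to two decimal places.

4.92%

MRP = (12.87% − 7.20%) / (1.92 − 0.82) = 5.1545%
R_f = 7.20% − 0.82 × 5.1545% = 2.9733%
β_Dray = ρ·σ_i/σ_m = 0.285 × 29.23 / 22.01 = 0.3785
E(R_Dray) = R_f + β × MRP = 2.9733% + 0.3785 × 5.1545% = 4.92%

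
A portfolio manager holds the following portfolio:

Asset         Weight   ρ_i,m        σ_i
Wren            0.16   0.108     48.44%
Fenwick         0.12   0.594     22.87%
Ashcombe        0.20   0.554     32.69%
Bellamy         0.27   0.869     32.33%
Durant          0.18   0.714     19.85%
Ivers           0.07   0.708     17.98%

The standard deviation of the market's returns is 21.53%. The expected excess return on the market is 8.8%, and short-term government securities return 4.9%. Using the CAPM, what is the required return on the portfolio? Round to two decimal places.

β_Wren = 0.108 × 48.44% / 21.53% = 0.2430
β_Fenwick = 0.594 × 22.87% / 21.53% = 0.6310
β_Ashcombe = 0.554 × 32.69% / 21.53% = 0.8412
β_Bellamy = 0.869 × 32.33% / 21.53% = 1.3049
β_Durant = 0.714 × 19.85% / 21.53% = 0.6583
β_Ivers = 0.708 × 17.98% / 21.53% = 0.5913
β_P = Σ w_i β_i = 0.16×0.2430 + 0.12×0.6310 + 0.20×0.8412 + 0.27×1.3049 + 0.18×0.6583 + 0.07×0.5913 = 0.7950
E(R_P) = R_f + β_P × MRP = 4.9% + 0.7950 × 8.8% = 11.90%

11.90%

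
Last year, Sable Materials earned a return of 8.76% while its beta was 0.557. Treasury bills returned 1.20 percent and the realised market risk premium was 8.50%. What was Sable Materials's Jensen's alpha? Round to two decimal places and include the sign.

+2.83%

CAPM benchmark = R_f + β(R_m − R_f) = 1.20% + 0.557 × 8.50% = 5.93450%
α = actual − benchmark = 8.76% − 5.93450% = +2.83%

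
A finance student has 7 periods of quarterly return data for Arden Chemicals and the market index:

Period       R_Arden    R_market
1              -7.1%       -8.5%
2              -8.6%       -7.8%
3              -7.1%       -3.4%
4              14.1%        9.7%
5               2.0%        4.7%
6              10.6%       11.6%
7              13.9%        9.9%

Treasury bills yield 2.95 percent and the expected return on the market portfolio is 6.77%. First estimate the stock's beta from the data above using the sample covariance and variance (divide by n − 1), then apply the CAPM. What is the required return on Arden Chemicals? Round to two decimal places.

Mean R_i = (-7.1 − 8.6 − 7.1 + 14.1 + 2.0 + 10.6 + 13.9) / 7 = 2.5429%
Mean R_m = (-8.5 − 7.8 − 3.4 + 9.7 + 4.7 + 11.6 + 9.9) / 7 = 2.3143%
Σ(R_i − R̄_i)(R_m − R̄_m) = 517.1157  ⇒  Cov = 517.1157 / 6 = 86.1860
Σ(R_m − R̄_m)² = 455.9086  ⇒  Var(R_m) = 455.9086 / 6 = 75.9848
β = Cov / Var(R_m) = 86.1860 / 75.9848 = 1.1343
MRP = 6.77% − 2.95% = 3.82%
E(R) = R_f + β × MRP = 2.95% + 1.1343 × 3.82% = 7.28%

7.28%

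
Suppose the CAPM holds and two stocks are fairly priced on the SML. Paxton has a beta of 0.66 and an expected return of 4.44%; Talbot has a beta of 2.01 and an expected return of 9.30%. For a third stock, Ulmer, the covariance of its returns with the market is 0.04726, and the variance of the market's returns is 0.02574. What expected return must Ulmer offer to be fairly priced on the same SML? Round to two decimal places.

8.67%

MRP = (9.30% − 4.44%) / (2.01 − 0.66) = 3.6000%
R_f = 4.44% − 0.66 × 3.6000% = 2.0640%
β_Ulmer = Cov / Var(R_m) = 0.04726 / 0.02574 = 1.8361
E(R_Ulmer) = R_f + β × MRP = 2.0640% + 1.8361 × 3.6000% = 8.67%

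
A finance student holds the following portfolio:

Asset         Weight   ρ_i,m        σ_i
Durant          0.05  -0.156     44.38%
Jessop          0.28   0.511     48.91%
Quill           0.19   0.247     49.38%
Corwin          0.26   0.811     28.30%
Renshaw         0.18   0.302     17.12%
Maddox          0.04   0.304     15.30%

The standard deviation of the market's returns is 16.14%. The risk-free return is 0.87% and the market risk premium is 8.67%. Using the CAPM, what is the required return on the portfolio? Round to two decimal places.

β_Durant = -0.156 × 44.38% / 16.14% = -0.4290
β_Jessop = 0.511 × 48.91% / 16.14% = 1.5485
β_Quill = 0.247 × 49.38% / 16.14% = 0.7557
β_Corwin = 0.811 × 28.30% / 16.14% = 1.4220
β_Renshaw = 0.302 × 17.12% / 16.14% = 0.3203
β_Maddox = 0.304 × 15.30% / 16.14% = 0.2882
β_P = Σ w_i β_i = 0.05×-0.4290 + 0.28×1.5485 + 0.19×0.7557 + 0.26×1.4220 + 0.18×0.3203 + 0.04×0.2882 = 0.9946
E(R_P) = R_f + β_P × MRP = 0.87% + 0.9946 × 8.67% = 9.49%

9.49%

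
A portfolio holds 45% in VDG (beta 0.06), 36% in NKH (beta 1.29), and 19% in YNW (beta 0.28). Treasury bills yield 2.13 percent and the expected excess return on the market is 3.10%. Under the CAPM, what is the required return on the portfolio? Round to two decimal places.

3.82%

β_P = Σ w_i β_i = 0.45×0.06 + 0.36×1.29 + 0.19×0.28 = 0.5446
E(R_P) = R_f + β_P × MRP = 2.13% + 0.5446 × 3.10% = 3.82%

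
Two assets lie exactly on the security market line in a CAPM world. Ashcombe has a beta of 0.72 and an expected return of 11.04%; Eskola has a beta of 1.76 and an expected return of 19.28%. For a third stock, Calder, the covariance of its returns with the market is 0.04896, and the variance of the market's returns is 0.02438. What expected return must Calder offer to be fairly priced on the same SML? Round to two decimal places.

MRP = (19.28% − 11.04%) / (1.76 − 0.72) = 7.9231%
R_f = 11.04% − 0.72 × 7.9231% = 5.3354%
β_Calder = Cov / Var(R_m) = 0.04896 / 0.02438 = 2.0082
E(R_Calder) = R_f + β × MRP = 5.3354% + 2.0082 × 7.9231% = 21.25%

21.25%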